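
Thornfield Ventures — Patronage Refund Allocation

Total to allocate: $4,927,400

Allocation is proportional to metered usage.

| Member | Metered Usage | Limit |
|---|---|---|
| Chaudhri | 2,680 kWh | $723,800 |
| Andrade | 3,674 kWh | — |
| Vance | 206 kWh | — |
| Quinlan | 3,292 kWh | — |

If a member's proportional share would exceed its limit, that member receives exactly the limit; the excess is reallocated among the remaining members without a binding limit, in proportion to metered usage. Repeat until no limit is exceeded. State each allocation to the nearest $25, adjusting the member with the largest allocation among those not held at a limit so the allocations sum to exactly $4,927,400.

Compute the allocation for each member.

Chaudhri: $723,800 · Andrade: $2,153,375 · Vance: $120,750 · Quinlan: $1,929,475

Sum of metered usage: 9,852.
Unconstrained shares: Chaudhri 1,340,380.84; Andrade 1,837,522.09; Vance 103,029.27; Quinlan 1,646,467.80.
Cap binds for Chaudhri ($723,800); remaining pool $4,203,600 reallocated over remaining metered usage 7,172.
Shares after redistribution: Andrade 2,153,377.91 → $2,153,375; Vance 120,739.21 → $120,750; Quinlan 1,929,482.88 → $1,929,475.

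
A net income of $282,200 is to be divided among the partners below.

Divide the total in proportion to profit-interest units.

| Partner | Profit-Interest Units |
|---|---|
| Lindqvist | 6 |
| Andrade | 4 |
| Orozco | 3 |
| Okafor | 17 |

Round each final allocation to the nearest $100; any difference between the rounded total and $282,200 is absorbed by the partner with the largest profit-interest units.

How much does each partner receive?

Sum of profit-interest units: 30.
Raw shares: Lindqvist 6/30 × $282,200 = 56,440.00; Andrade 4/30 × $282,200 = 37,626.67; Orozco 3/30 × $282,200 = 28,220.00; Okafor 17/30 × $282,200 = 159,913.33.
At nearest $100: Lindqvist $56,400; Andrade $37,600; Orozco $28,200; Okafor $159,900. Sum = $282,100.
Difference $282,200 − $282,100 = +$100 applied to largest profit-interest units (Okafor): Okafor becomes $160,000.

Lindqvist: $56,400; Andrade: $37,600; Orozco: $28,200; Okafor: $160,000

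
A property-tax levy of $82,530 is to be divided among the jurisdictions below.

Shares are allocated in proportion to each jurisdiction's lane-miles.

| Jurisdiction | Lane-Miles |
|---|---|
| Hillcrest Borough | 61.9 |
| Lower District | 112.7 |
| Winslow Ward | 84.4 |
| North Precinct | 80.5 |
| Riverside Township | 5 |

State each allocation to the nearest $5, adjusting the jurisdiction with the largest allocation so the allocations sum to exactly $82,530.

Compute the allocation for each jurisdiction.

Total lane-miles = 344.5.
Pro-rata amounts: Hillcrest Borough 61.9/344.5 × $82,530 = 14,829.05; Lower District 112.7/344.5 × $82,530 = 26,998.93; Winslow Ward 84.4/344.5 × $82,530 = 20,219.25; North Precinct 80.5/344.5 × $82,530 = 19,284.95; Riverside Township 5/344.5 × $82,530 = 1,197.82.
After rounding ($5): Hillcrest Borough $14,830; Lower District $27,000; Winslow Ward $20,220; North Precinct $19,285; Riverside Township $1,200. Sum = $82,535.
Difference $82,530 − $82,535 = −$5 applied to largest allocation (Lower District): Lower District becomes $26,995.

Hillcrest Borough: $14,830 | Lower District: $26,995 | Winslow Ward: $20,220 | North Precinct: $19,285 | Riverside Township: $1,200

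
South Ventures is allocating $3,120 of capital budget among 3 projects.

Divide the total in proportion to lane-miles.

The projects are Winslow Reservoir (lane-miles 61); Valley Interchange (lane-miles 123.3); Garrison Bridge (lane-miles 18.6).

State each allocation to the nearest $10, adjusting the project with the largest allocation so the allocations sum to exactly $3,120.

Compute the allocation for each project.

Winslow Reservoir: $940 | Valley Interchange: $1,890 | Garrison Bridge: $290

Total lane-miles = 202.9.
Raw shares: Winslow Reservoir 61/202.9 × $3,120 = 938.00; Valley Interchange 123.3/202.9 × $3,120 = 1,895.99; Garrison Bridge 18.6/202.9 × $3,120 = 286.01.
After rounding ($10): Winslow Reservoir $940; Valley Interchange $1,900; Garrison Bridge $290. Sum = $3,130.
Difference $3,120 − $3,130 = −$10 applied to largest allocation (Valley Interchange): Valley Interchange becomes $1,890.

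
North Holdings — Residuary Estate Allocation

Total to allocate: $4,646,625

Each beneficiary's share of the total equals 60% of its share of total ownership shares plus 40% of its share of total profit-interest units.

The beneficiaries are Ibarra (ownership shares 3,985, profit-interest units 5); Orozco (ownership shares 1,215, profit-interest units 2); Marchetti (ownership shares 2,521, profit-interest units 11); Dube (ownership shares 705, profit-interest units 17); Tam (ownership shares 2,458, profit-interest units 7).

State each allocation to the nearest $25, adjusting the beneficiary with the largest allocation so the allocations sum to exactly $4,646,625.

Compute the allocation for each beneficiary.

Ibarra: $1,242,050; Orozco: $399,725; Marchetti: $1,132,550; Dube: $932,900; Tam: $939,400

Ownership shares total 10,884; profit-interest units total 42.
Blended shares (60% ownership shares + 40% profit-interest units): Ibarra 0.2673; Orozco 0.0860; Marchetti 0.2437; Dube 0.2008; Tam 0.2022.
Raw shares: Ibarra 1,242,039.67; Orozco 399,733.68; Marchetti 1,132,552.33; Dube 932,898.95; Tam 939,400.37.
At nearest $25: Ibarra $1,242,050; Orozco $399,725; Marchetti $1,132,550; Dube $932,900; Tam $939,400. Sum = $4,646,625.
Rounded total matches; no reconciliation needed.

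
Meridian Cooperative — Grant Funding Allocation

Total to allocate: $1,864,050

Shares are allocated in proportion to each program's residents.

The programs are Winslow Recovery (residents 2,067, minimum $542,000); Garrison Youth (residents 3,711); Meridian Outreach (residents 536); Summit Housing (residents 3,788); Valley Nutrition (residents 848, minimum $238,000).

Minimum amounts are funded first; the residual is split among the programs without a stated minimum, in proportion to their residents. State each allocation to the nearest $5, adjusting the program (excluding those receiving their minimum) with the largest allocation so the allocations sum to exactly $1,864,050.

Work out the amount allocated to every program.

Guaranteed amounts: Winslow Recovery $542,000; Valley Nutrition $238,000. Remaining pool $1,084,050.
Remaining pool split over remaining residents 8,035: Garrison Youth 500,673.25 → $500,675; Meridian Outreach 72,314.97 → $72,315; Summit Housing 511,061.78 → $511,060.

Winslow Recovery: $542,000; Garrison Youth: $500,675; Meridian Outreach: $72,315; Summit Housing: $511,060; Valley Nutrition: $238,000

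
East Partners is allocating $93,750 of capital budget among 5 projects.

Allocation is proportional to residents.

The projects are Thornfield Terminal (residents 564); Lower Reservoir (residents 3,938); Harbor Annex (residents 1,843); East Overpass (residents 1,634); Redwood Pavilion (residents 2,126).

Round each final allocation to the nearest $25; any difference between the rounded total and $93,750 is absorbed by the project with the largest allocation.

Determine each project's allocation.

Sum of residents: 10,105.
Unrounded shares: Thornfield Terminal 564/10,105 × $93,750 = 5,232.56; Lower Reservoir 3,938/10,105 × $93,750 = 36,535.13; Harbor Annex 1,843/10,105 × $93,750 = 17,098.59; East Overpass 1,634/10,105 × $93,750 = 15,159.57; Redwood Pavilion 2,126/10,105 × $93,750 = 19,724.15.
Rounded to nearest $25: Thornfield Terminal $5,225; Lower Reservoir $36,525; Harbor Annex $17,100; East Overpass $15,150; Redwood Pavilion $19,725. Sum = $93,725.
Difference $93,750 − $93,725 = +$25 applied to largest allocation (Lower Reservoir): Lower Reservoir becomes $36,550.

Thornfield Terminal: $5,225 · Lower Reservoir: $36,550 · Harbor Annex: $17,100 · East Overpass: $15,150 · Redwood Pavilion: $19,725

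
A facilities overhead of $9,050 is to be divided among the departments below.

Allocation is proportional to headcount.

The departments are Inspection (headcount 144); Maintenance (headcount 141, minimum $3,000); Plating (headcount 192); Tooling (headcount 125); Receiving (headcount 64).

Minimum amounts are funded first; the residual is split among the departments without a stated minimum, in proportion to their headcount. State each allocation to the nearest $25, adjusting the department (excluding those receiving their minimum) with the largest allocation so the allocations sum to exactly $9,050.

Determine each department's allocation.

Inspection: $1,650; Maintenance: $3,000; Plating: $2,200; Tooling: $1,450; Receiving: $750

Minimums first: Maintenance $3,000. Remaining pool $6,050.
Remaining pool split over remaining headcount 525: Inspection 1,659.43 → $1,650; Plating 2,212.57 → $2,225; Tooling 1,440.48 → $1,450; Receiving 737.52 → $750.
Rounding difference −$25 applied to Plating → $2,200.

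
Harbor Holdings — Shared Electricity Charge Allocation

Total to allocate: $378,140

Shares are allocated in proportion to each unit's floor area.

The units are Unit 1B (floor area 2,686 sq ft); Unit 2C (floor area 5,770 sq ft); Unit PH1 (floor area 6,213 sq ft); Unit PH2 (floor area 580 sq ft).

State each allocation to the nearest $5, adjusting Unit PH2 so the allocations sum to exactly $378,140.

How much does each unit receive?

Unit 1B: $66,605 · Unit 2C: $143,085 · Unit PH1: $154,070 · Unit PH2: $14,380

Sum of floor area: 15,249.
Unrounded shares: Unit 1B 2,686/15,249 × $378,140 = 66,606.60; Unit 2C 5,770/15,249 × $378,140 = 143,082.68; Unit PH1 6,213/15,249 × $378,140 = 154,068.06; Unit PH2 580/15,249 × $378,140 = 14,382.66.
At nearest $5: Unit 1B $66,605; Unit 2C $143,085; Unit PH1 $154,070; Unit PH2 $14,385. Sum = $378,145.
Difference $378,140 − $378,145 = −$5 applied to Unit PH2: Unit PH2 becomes $14,380.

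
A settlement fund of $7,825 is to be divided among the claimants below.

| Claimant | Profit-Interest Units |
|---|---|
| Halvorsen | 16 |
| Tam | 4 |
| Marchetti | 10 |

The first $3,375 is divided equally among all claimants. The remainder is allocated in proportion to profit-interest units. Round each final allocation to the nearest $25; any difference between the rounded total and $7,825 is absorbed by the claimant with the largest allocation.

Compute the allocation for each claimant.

Equal tier: $3,375 ÷ 3 = $1,125 apiece.
Remainder $4,450 by profit-interest units (total 30): Halvorsen 2,373.33 → $2,375; Tam 593.33 → $600; Marchetti 1,483.33 → $1,475.
Totals: Halvorsen $1,125 + $2,375 = $3,500; Tam $1,125 + $600 = $1,725; Marchetti $1,125 + $1,475 = $2,600.

Halvorsen: $3,500 | Tam: $1,725 | Marchetti: $2,600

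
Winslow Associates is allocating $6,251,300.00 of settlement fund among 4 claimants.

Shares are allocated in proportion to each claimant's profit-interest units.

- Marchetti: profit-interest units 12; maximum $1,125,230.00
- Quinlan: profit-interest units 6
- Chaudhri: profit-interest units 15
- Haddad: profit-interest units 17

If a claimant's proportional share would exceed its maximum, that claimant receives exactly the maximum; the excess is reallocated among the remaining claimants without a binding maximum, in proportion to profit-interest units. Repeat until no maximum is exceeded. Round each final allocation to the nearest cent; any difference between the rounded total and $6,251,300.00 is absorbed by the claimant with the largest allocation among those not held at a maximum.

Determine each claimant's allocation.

Marchetti: $1,125,230.00; Quinlan: $809,379.47; Chaudhri: $2,023,448.68; Haddad: $2,293,241.85

Total profit-interest units = 50.
Pro-rata shares before constraints: Marchetti 1,500,312.0000; Quinlan 750,156.0000; Chaudhri 1,875,390.0000; Haddad 2,125,442.0000.
Cap binds for Marchetti ($1,125,230.00); remaining pool $5,126,070.00 reallocated over remaining profit-interest units 38.
Redistributed shares: Quinlan 809,379.4737 → $809,379.47; Chaudhri 2,023,448.6842 → $2,023,448.68; Haddad 2,293,241.8421 → $2,293,241.84.
Rounding difference +$0.01 applied to Haddad → $2,293,241.85.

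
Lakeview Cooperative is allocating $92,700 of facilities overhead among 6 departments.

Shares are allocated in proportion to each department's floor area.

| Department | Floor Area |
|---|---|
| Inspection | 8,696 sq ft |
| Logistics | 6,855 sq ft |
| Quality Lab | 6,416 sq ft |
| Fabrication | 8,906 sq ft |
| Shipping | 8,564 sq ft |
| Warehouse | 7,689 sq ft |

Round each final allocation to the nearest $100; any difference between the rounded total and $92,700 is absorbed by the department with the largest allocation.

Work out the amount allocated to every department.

Combined floor area = 47,126.
Proportional shares: Inspection 8,696/47,126 × $92,700 = 17,105.61; Logistics 6,855/47,126 × $92,700 = 13,484.24; Quality Lab 6,416/47,126 × $92,700 = 12,620.70; Fabrication 8,906/47,126 × $92,700 = 17,518.70; Shipping 8,564/47,126 × $92,700 = 16,845.96; Warehouse 7,689/47,126 × $92,700 = 15,124.78.
At nearest $100: Inspection $17,100; Logistics $13,500; Quality Lab $12,600; Fabrication $17,500; Shipping $16,800; Warehouse $15,100. Sum = $92,600.
Difference $92,700 − $92,600 = +$100 applied to largest allocation (Fabrication): Fabrication becomes $17,600.

Inspection: $17,100; Logistics: $13,500; Quality Lab: $12,600; Fabrication: $17,600; Shipping: $16,800; Warehouse: $15,100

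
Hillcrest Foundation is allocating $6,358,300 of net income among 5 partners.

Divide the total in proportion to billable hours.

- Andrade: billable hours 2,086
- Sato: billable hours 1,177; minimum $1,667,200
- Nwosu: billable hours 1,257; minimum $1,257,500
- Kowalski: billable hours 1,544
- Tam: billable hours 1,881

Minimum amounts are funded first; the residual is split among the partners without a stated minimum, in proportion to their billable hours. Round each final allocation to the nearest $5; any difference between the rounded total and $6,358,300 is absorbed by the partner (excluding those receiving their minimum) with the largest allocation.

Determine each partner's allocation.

Minimums first: Sato $1,667,200; Nwosu $1,257,500. Remaining pool $3,433,600.
Remaining pool split over remaining billable hours 5,511: Andrade 1,299,671.49 → $1,299,670; Kowalski 961,981.20 → $961,980; Tam 1,171,947.31 → $1,171,945.
Rounding difference +$5 applied to Andrade → $1,299,675.

Andrade: $1,299,675; Sato: $1,667,200; Nwosu: $1,257,500; Kowalski: $961,980; Tam: $1,171,945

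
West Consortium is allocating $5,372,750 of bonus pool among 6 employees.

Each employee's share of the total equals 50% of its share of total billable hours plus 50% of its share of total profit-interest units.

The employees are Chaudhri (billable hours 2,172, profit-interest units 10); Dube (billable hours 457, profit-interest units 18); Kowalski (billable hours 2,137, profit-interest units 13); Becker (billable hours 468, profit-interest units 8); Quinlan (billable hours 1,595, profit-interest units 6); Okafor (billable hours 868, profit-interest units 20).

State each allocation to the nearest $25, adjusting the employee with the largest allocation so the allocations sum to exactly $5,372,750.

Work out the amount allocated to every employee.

Totals — billable hours 7,697, profit-interest units 75.
Composite weights (50% billable hours + 50% profit-interest units): Chaudhri 0.2078; Dube 0.1497; Kowalski 0.2255; Becker 0.0837; Quinlan 0.1436; Okafor 0.1897.
Unrounded shares: Chaudhri 1,116,245.76; Dube 804,230.24; Kowalski 1,211,485.21; Becker 449,886.08; Quinlan 771,590.28; Okafor 1,019,312.42.
After rounding ($25): Chaudhri $1,116,250; Dube $804,225; Kowalski $1,211,475; Becker $449,875; Quinlan $771,600; Okafor $1,019,300. Sum = $5,372,725.
Difference $5,372,750 − $5,372,725 = +$25 applied to largest allocation (Kowalski): Kowalski becomes $1,211,500.

Chaudhri: $1,116,250 | Dube: $804,225 | Kowalski: $1,211,500 | Becker: $449,875 | Quinlan: $771,600 | Okafor: $1,019,300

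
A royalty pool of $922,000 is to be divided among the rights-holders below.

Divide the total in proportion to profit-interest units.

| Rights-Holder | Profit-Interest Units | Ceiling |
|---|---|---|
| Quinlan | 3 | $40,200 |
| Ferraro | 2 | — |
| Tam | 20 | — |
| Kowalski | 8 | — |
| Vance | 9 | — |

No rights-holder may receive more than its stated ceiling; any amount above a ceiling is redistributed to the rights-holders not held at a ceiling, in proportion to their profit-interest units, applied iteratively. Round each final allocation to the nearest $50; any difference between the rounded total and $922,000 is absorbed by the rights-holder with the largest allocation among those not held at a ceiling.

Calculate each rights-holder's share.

Sum of profit-interest units: 42.
Pro-rata shares before constraints: Quinlan 65,857.14; Ferraro 43,904.76; Tam 439,047.62; Kowalski 175,619.05; Vance 197,571.43.
Held at cap: Quinlan ($40,200); residual $881,800 reallocated over remaining profit-interest units 39.
Remaining shares: Ferraro 45,220.51 → $45,200; Tam 452,205.13 → $452,200; Kowalski 180,882.05 → $180,900; Vance 203,492.31 → $203,500.

Quinlan: $40,200 | Ferraro: $45,200 | Tam: $452,200 | Kowalski: $180,900 | Vance: $203,500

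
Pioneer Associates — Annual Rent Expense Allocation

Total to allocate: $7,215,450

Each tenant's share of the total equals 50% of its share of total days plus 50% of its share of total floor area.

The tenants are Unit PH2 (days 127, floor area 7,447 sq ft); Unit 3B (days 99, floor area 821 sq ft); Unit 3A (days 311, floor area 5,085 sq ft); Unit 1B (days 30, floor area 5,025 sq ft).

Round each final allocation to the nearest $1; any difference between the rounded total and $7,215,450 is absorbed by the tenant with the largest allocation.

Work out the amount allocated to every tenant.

Unit PH2: $2,269,976; Unit 3B: $791,088; Unit 3A: $2,977,060; Unit 1B: $1,177,326

Totals — days 567, floor area 18,378.
Blended shares (50% days + 50% floor area): Unit PH2 0.3146; Unit 3B 0.1096; Unit 3A 0.4126; Unit 1B 0.1632.
Pro-rata amounts: Unit PH2 2,269,975.68; Unit 3B 791,088.06; Unit 3A 2,977,060.04; Unit 1B 1,177,326.22.
At nearest $1: Unit PH2 $2,269,976; Unit 3B $791,088; Unit 3A $2,977,060; Unit 1B $1,177,326. Sum = $7,215,450.
Sum already equals the total — no adjustment.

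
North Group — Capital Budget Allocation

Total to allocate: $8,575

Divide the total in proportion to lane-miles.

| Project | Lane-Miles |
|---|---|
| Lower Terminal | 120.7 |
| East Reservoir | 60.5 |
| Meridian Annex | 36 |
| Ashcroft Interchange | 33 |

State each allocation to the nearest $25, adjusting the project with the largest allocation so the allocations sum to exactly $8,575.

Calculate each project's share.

Lane-miles total: 250.2.
Proportional shares: Lower Terminal 120.7/250.2 × $8,575 = 4,136.70; East Reservoir 60.5/250.2 × $8,575 = 2,073.49; Meridian Annex 36/250.2 × $8,575 = 1,233.81; Ashcroft Interchange 33/250.2 × $8,575 = 1,131.00.
At nearest $25: Lower Terminal $4,125; East Reservoir $2,075; Meridian Annex $1,225; Ashcroft Interchange $1,125. Sum = $8,550.
Difference $8,575 − $8,550 = +$25 applied to largest allocation (Lower Terminal): Lower Terminal becomes $4,150.

Lower Terminal: $4,150; East Reservoir: $2,075; Meridian Annex: $1,225; Ashcroft Interchange: $1,125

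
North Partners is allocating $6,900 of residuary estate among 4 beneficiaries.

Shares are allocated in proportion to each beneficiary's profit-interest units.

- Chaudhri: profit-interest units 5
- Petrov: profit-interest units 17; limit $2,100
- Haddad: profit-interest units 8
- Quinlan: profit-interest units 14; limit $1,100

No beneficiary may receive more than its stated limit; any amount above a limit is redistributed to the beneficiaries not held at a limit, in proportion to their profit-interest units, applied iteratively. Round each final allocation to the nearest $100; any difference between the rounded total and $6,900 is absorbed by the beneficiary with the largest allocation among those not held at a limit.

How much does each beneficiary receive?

Chaudhri: $1,400 | Petrov: $2,100 | Haddad: $2,300 | Quinlan: $1,100

Sum of profit-interest units: 44.
Proportional shares (ignoring caps): Chaudhri 784.09; Petrov 2,665.91; Haddad 1,254.55; Quinlan 2,195.45.
Held at cap: Petrov ($2,100), Quinlan ($1,100); remaining pool $3,700 reallocated over remaining profit-interest units 13.
Remaining shares: Chaudhri 1,423.08 → $1,400; Haddad 2,276.92 → $2,300.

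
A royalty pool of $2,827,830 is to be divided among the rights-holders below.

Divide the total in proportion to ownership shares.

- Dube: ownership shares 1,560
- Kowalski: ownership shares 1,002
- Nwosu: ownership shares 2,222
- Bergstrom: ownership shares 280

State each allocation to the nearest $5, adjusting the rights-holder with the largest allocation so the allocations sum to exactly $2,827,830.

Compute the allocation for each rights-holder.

Combined ownership shares = 5,064.
Proportional shares: Dube 1,560/5,064 × $2,827,830 = 871,132.46; Kowalski 1,002/5,064 × $2,827,830 = 559,535.08; Nwosu 2,222/5,064 × $2,827,830 = 1,240,805.34; Bergstrom 280/5,064 × $2,827,830 = 156,357.11.
After rounding ($5): Dube $871,130; Kowalski $559,535; Nwosu $1,240,805; Bergstrom $156,355. Sum = $2,827,825.
Difference $2,827,830 − $2,827,825 = +$5 applied to largest allocation (Nwosu): Nwosu becomes $1,240,810.

Dube: $871,130 | Kowalski: $559,535 | Nwosu: $1,240,810 | Bergstrom: $156,355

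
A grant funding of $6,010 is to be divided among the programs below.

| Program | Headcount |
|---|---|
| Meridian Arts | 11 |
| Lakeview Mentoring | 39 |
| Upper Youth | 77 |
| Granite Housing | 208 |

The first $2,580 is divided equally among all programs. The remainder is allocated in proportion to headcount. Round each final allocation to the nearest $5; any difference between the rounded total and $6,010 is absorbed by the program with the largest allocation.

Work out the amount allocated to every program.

Equal tier: $2,580 ÷ 4 = $645 apiece.
Remainder $3,430 by headcount (total 335): Meridian Arts 112.63 → $115; Lakeview Mentoring 399.31 → $400; Upper Youth 788.39 → $790; Granite Housing 2,129.67 → $2,130.
Rounding difference −$5 on remainder applied to Granite Housing.
Totals: Meridian Arts $645 + $115 = $760; Lakeview Mentoring $645 + $400 = $1,045; Upper Youth $645 + $790 = $1,435; Granite Housing $645 + $2,125 = $2,770.

Meridian Arts: $760 · Lakeview Mentoring: $1,045 · Upper Youth: $1,435 · Granite Housing: $2,770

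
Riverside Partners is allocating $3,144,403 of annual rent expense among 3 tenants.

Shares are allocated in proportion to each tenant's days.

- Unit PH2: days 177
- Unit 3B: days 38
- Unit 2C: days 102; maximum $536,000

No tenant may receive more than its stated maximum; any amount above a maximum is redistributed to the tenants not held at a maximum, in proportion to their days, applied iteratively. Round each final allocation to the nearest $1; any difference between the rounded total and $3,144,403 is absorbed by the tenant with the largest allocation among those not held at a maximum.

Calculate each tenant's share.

Days total: 317.
Unconstrained shares: Unit PH2 1,755,707.67; Unit 3B 376,931.59; Unit 2C 1,011,763.74.
Cap binds for Unit 2C ($536,000); residual $2,608,403 reallocated over remaining days 215.
Shares after redistribution: Unit PH2 2,147,382.93 → $2,147,383; Unit 3B 461,020.07 → $461,020.

Unit PH2: $2,147,383; Unit 3B: $461,020; Unit 2C: $536,000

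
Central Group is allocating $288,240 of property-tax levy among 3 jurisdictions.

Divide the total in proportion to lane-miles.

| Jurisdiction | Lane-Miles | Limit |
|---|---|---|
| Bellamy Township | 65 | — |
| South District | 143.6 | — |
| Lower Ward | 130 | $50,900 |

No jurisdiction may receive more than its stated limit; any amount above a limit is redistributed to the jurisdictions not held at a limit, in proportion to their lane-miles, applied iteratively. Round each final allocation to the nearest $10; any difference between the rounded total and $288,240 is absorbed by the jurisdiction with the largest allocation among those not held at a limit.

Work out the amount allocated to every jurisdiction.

Total lane-miles = 338.6.
Proportional shares (ignoring caps): Bellamy Township 55,332.55; South District 122,242.36; Lower Ward 110,665.09.
Cap binds for Lower Ward ($50,900); remaining pool $237,340 reallocated over remaining lane-miles 208.6.
Shares after redistribution: Bellamy Township 73,955.42 → $73,960; South District 163,384.58 → $163,380.

Bellamy Township: $73,960; South District: $163,380; Lower Ward: $50,900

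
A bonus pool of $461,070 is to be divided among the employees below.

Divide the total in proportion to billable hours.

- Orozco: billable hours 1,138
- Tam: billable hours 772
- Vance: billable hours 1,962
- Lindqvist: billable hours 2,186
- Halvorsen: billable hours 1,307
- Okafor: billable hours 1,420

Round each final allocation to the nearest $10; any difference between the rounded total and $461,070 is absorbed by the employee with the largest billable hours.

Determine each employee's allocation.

Orozco: $59,730 | Tam: $40,520 | Vance: $102,970 | Lindqvist: $114,720 | Halvorsen: $68,600 | Okafor: $74,530

Total billable hours = 8,785.
Pro-rata amounts: Orozco 1,138/8,785 × $461,070 = 59,726.54; Tam 772/8,785 × $461,070 = 40,517.48; Vance 1,962/8,785 × $461,070 = 102,973.17; Lindqvist 2,186/8,785 × $461,070 = 114,729.54; Halvorsen 1,307/8,785 × $461,070 = 68,596.30; Okafor 1,420/8,785 × $461,070 = 74,526.97.
After rounding ($10): Orozco $59,730; Tam $40,520; Vance $102,970; Lindqvist $114,730; Halvorsen $68,600; Okafor $74,530. Sum = $461,080.
Difference $461,070 − $461,080 = −$10 applied to largest billable hours (Lindqvist): Lindqvist becomes $114,720.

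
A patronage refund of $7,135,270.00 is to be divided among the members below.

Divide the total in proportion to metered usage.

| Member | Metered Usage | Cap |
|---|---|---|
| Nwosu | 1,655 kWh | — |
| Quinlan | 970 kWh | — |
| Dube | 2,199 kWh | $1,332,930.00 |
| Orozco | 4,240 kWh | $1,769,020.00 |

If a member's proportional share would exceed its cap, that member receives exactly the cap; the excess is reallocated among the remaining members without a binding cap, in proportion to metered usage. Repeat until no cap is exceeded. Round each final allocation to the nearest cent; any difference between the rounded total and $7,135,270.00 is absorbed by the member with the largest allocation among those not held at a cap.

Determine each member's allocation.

Nwosu: $2,542,912.23; Quinlan: $1,490,407.77; Dube: $1,332,930.00; Orozco: $1,769,020.00

Metered usage total: 9,064.
Proportional shares (ignoring caps): Nwosu 1,302,832.2871; Quinlan 763,593.5459; Dube 1,731,074.4406; Orozco 3,337,769.7264.
Cap binds for Dube ($1,332,930.00), Orozco ($1,769,020.00); balance $4,033,320.00 reallocated over remaining metered usage 2,625.
Redistributed shares: Nwosu 2,542,912.2286 → $2,542,912.23; Quinlan 1,490,407.7714 → $1,490,407.77.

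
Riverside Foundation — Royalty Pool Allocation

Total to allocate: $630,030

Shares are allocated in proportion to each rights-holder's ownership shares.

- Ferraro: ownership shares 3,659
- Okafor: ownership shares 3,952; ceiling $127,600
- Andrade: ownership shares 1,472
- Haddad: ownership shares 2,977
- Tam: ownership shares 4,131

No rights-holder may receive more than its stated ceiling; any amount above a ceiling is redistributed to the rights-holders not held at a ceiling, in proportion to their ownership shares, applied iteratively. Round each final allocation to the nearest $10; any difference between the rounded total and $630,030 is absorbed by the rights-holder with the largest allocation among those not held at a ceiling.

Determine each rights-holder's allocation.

Ferraro: $150,210 · Okafor: $127,600 · Andrade: $60,430 · Haddad: $122,210 · Tam: $169,580

Combined ownership shares = 16,191.
Proportional shares (ignoring caps): Ferraro 142,380.32; Okafor 153,781.64; Andrade 57,278.99; Haddad 115,842.09; Tam 160,746.95.
Held at cap: Okafor ($127,600); balance $502,430 reallocated over remaining ownership shares 12,239.
Redistributed shares: Ferraro 150,207.65 → $150,210; Andrade 60,427.89 → $60,430; Haddad 122,210.48 → $122,210; Tam 169,583.98 → $169,580.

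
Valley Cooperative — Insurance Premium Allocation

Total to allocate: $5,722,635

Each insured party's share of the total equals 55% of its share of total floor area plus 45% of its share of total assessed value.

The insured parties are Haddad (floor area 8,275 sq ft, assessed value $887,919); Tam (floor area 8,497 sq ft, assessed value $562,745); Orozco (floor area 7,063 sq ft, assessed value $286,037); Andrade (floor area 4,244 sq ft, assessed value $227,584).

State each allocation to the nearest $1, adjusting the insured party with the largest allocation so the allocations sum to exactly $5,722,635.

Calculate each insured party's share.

Floor area total 28,079; assessed value total 1,964,285.
Blended shares (55% floor area + 45% assessed value): Haddad 0.3655; Tam 0.2954; Orozco 0.2039; Andrade 0.1353.
Unrounded shares: Haddad 2,091,632.08; Tam 1,690,212.19; Orozco 1,166,706.01; Andrade 774,084.73.
Rounded to nearest $1: Haddad $2,091,632; Tam $1,690,212; Orozco $1,166,706; Andrade $774,085. Sum = $5,722,635.
No rounding difference to absorb.

Haddad: $2,091,632 · Tam: $1,690,212 · Orozco: $1,166,706 · Andrade: $774,085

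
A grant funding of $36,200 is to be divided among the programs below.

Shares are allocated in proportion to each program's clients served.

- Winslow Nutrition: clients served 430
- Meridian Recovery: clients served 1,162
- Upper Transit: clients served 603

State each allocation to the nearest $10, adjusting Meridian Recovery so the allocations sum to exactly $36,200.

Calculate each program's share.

Total clients served = 2,195.
Proportional shares: Winslow Nutrition 430/2,195 × $36,200 = 7,091.57; Meridian Recovery 1,162/2,195 × $36,200 = 19,163.74; Upper Transit 603/2,195 × $36,200 = 9,944.69.
Rounded to nearest $10: Winslow Nutrition $7,090; Meridian Recovery $19,160; Upper Transit $9,940. Sum = $36,190.
Difference $36,200 − $36,190 = +$10 applied to Meridian Recovery: Meridian Recovery becomes $19,170.

Winslow Nutrition: $7,090; Meridian Recovery: $19,170; Upper Transit: $9,940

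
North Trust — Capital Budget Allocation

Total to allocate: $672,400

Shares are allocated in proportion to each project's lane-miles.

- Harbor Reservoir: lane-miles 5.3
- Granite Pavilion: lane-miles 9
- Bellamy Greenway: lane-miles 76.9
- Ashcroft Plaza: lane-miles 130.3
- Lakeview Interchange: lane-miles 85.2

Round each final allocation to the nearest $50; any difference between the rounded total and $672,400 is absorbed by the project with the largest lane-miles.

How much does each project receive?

Combined lane-miles = 5.3 + 9 + 76.9 + 130.3 + 85.2 = 306.7.
Unrounded shares: Harbor Reservoir 11,619.56; Granite Pavilion 19,731.33; Bellamy Greenway 168,593.28; Ashcroft Plaza 285,665.86; Lakeview Interchange 186,789.96.
At nearest $50: Harbor Reservoir $11,600; Granite Pavilion $19,750; Bellamy Greenway $168,600; Ashcroft Plaza $285,650; Lakeview Interchange $186,800. Sum = $672,400.
Rounded total matches; no reconciliation needed.

Harbor Reservoir: $11,600; Granite Pavilion: $19,750; Bellamy Greenway: $168,600; Ashcroft Plaza: $285,650; Lakeview Interchange: $186,800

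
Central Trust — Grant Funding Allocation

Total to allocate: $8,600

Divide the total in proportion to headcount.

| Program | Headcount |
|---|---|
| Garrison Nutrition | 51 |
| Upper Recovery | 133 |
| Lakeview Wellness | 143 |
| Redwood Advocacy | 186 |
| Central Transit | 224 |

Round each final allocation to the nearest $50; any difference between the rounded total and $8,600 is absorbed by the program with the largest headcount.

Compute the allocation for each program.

Garrison Nutrition: $600 · Upper Recovery: $1,550 · Lakeview Wellness: $1,650 · Redwood Advocacy: $2,150 · Central Transit: $2,650

Combined headcount = 51 + 133 + 143 + 186 + 224 = 737.
Pro-rata amounts: Garrison Nutrition 595.12; Upper Recovery 1,551.97; Lakeview Wellness 1,668.66; Redwood Advocacy 2,170.42; Central Transit 2,613.84.
After rounding ($50): Garrison Nutrition $600; Upper Recovery $1,550; Lakeview Wellness $1,650; Redwood Advocacy $2,150; Central Transit $2,600. Sum = $8,550.
Difference $8,600 − $8,550 = +$50 applied to largest headcount (Central Transit): Central Transit becomes $2,650.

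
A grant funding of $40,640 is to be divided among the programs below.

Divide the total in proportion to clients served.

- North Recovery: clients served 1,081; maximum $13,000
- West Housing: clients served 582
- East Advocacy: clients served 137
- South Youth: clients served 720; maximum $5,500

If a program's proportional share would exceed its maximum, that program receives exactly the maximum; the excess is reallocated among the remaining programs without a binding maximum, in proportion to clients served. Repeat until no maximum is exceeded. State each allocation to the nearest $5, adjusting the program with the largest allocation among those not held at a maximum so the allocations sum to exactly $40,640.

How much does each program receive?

North Recovery: $13,000; West Housing: $17,920; East Advocacy: $4,220; South Youth: $5,500

Sum of clients served: 2,520.
Pro-rata shares before constraints: North Recovery 17,433.27; West Housing 9,385.90; East Advocacy 2,209.40; South Youth 11,611.43.
Held at cap: North Recovery ($13,000), South Youth ($5,500); residual $22,140 reallocated over remaining clients served 719.
Remaining shares: West Housing 17,921.39 → $17,920; East Advocacy 4,218.61 → $4,220.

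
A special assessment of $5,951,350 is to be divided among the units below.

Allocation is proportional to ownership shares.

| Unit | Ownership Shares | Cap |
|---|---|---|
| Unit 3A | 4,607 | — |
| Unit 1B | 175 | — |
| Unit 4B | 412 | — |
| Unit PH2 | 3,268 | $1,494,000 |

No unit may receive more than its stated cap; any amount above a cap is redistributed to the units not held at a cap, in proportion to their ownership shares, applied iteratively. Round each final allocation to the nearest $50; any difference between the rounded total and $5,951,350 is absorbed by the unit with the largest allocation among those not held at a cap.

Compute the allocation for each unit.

Sum of ownership shares: 8,462.
Proportional shares (ignoring caps): Unit 3A 3,240,116.93; Unit 1B 123,078.03; Unit 4B 289,760.84; Unit PH2 2,298,394.21.
Held at cap: Unit PH2 ($1,494,000); residual $4,457,350 reallocated over remaining ownership shares 5,194.
Redistributed shares: Unit 3A 3,953,602.51 → $3,953,600; Unit 1B 150,180.26 → $150,200; Unit 4B 353,567.23 → $353,550.

Unit 3A: $3,953,600; Unit 1B: $150,200; Unit 4B: $353,550; Unit PH2: $1,494,000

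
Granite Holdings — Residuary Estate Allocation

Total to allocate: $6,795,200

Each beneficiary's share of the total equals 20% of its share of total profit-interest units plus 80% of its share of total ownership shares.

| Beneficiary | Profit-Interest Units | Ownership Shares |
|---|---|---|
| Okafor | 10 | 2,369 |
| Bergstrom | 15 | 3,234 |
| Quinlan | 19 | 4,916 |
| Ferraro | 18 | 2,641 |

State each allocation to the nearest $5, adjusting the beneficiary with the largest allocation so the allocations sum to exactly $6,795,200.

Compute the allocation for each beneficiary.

Profit-interest units total 62; ownership shares total 13,160.
Combined weights (20% profit-interest units + 80% ownership shares): Okafor 0.1763; Bergstrom 0.2450; Quinlan 0.3601; Ferraro 0.2186.
Unrounded shares: Okafor 1,197,791.42; Bergstrom 1,664,707.40; Quinlan 2,447,191.44; Ferraro 1,485,509.74.
Rounded to nearest $5: Okafor $1,197,790; Bergstrom $1,664,705; Quinlan $2,447,190; Ferraro $1,485,510. Sum = $6,795,195.
Difference $6,795,200 − $6,795,195 = +$5 applied to largest allocation (Quinlan): Quinlan becomes $2,447,195.

Okafor: $1,197,790 · Bergstrom: $1,664,705 · Quinlan: $2,447,195 · Ferraro: $1,485,510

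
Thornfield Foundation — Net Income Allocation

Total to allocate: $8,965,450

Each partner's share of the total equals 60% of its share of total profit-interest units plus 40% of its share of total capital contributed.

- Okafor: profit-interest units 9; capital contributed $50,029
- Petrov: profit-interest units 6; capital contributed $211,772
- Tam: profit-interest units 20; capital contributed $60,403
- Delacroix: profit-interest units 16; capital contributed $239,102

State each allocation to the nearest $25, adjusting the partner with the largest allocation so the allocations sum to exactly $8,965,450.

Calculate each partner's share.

Okafor: $1,268,925; Petrov: $1,985,875; Tam: $2,495,425; Delacroix: $3,215,225

Totals — profit-interest units 51, capital contributed 561,306.
Combined weights (60% profit-interest units + 40% capital contributed): Okafor 0.1415; Petrov 0.2215; Tam 0.2783; Delacroix 0.3586.
Proportional shares: Okafor 1,268,917.86; Petrov 1,985,865.08; Tam 2,495,431.98; Delacroix 3,215,235.08.
Rounded to nearest $25: Okafor $1,268,925; Petrov $1,985,875; Tam $2,495,425; Delacroix $3,215,225. Sum = $8,965,450.
No rounding difference to absorb.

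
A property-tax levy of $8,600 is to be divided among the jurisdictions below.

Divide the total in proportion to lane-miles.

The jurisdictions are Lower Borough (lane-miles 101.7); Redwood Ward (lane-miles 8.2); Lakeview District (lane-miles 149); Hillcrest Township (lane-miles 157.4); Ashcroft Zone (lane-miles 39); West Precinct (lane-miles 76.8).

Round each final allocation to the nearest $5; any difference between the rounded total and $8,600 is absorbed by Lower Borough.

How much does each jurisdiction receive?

Total lane-miles = 532.1.
Proportional shares: Lower Borough 101.7/532.1 × $8,600 = 1,643.71; Redwood Ward 8.2/532.1 × $8,600 = 132.53; Lakeview District 149/532.1 × $8,600 = 2,408.19; Hillcrest Township 157.4/532.1 × $8,600 = 2,543.96; Ashcroft Zone 39/532.1 × $8,600 = 630.33; West Precinct 76.8/532.1 × $8,600 = 1,241.27.
After rounding ($5): Lower Borough $1,645; Redwood Ward $135; Lakeview District $2,410; Hillcrest Township $2,545; Ashcroft Zone $630; West Precinct $1,240. Sum = $8,605.
Difference $8,600 − $8,605 = −$5 applied to Lower Borough: Lower Borough becomes $1,640.

Lower Borough: $1,640 · Redwood Ward: $135 · Lakeview District: $2,410 · Hillcrest Township: $2,545 · Ashcroft Zone: $630 · West Precinct: $1,240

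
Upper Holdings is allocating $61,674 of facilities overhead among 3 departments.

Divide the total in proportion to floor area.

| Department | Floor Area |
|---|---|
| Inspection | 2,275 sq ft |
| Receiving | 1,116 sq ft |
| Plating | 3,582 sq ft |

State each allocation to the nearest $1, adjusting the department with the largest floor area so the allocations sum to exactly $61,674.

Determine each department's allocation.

Inspection: $20,122 | Receiving: $9,871 | Plating: $31,681

Total floor area = 2,275 + 1,116 + 3,582 = 6,973.
Pro-rata amounts: Inspection 20,121.66; Receiving 9,870.67; Plating 31,681.67.
At nearest $1: Inspection $20,122; Receiving $9,871; Plating $31,682. Sum = $61,675.
Difference $61,674 − $61,675 = −$1 applied to largest floor area (Plating): Plating becomes $31,681.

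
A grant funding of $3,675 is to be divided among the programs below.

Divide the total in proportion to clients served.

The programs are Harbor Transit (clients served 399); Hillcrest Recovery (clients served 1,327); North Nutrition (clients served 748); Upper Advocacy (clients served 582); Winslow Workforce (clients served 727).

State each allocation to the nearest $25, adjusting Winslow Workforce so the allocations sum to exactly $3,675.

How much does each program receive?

Combined clients served = 3,783.
Raw shares: Harbor Transit 399/3,783 × $3,675 = 387.61; Hillcrest Recovery 1,327/3,783 × $3,675 = 1,289.12; North Nutrition 748/3,783 × $3,675 = 726.65; Upper Advocacy 582/3,783 × $3,675 = 565.38; Winslow Workforce 727/3,783 × $3,675 = 706.25.
Rounded to nearest $25: Harbor Transit $400; Hillcrest Recovery $1,300; North Nutrition $725; Upper Advocacy $575; Winslow Workforce $700. Sum = $3,700.
Difference $3,675 − $3,700 = −$25 applied to Winslow Workforce: Winslow Workforce becomes $675.

Harbor Transit: $400; Hillcrest Recovery: $1,300; North Nutrition: $725; Upper Advocacy: $575; Winslow Workforce: $675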